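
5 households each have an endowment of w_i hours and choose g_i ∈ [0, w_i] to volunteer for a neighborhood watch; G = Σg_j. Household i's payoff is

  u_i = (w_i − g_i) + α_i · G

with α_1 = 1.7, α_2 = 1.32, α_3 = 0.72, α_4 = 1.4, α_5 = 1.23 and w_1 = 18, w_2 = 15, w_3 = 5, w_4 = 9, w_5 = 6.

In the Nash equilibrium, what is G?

48

∂u_i/∂g_i = α_i − 1, so household i contributes w_i if α_i > 1, else 0.
α_i > 1 for i ∈ {1, 2, 4, 5}; NE contributions (18, 15, 0, 9, 6), G = 48.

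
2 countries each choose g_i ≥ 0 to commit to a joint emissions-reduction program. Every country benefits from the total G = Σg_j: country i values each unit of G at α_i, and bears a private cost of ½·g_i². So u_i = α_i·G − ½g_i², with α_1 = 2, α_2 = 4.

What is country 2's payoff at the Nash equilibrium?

16

Country i's FOC: ∂u_i/∂g_i = α_i − g_i = 0, so g_i* = α_i.
NE contributions = (2, 4); G = 6.
u_2 = α_2·G − ½·(g_2)² = 4·6 − ½·4² = 16.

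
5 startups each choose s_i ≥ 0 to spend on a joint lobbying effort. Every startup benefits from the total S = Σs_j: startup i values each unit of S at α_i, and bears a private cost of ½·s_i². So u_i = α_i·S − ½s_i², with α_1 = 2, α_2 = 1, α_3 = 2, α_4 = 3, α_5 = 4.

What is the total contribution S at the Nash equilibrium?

Startup i's FOC: ∂u_i/∂s_i = α_i − s_i = 0, so s_i* = α_i.
NE contributions = (2, 1, 2, 3, 4); S = 12.

12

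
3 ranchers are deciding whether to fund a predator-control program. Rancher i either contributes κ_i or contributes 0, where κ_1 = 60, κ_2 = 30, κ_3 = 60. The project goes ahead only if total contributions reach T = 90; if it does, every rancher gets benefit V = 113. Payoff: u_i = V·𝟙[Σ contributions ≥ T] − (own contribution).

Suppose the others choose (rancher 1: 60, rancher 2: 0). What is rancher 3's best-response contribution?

60

Others' total = 60. Contributing 60 brings total to 120 ≥ 90: gain V − κ_3 = 53.
Best response: 60.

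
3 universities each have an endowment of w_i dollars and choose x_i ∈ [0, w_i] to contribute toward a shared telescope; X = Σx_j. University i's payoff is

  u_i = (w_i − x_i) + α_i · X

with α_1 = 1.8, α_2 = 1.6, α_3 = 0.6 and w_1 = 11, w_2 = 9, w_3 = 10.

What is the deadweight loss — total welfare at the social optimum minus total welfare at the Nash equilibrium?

30

∂u_i/∂x_i = α_i − 1, so university i contributes w_i if α_i > 1, else 0.
α_i > 1 for i ∈ {1, 2}; NE contributions (11, 9, 0), X = 20.
W^NE = Σw_i − X^NE + (Σα_i)·X^NE = 30 + 3·20 = 90.
Planner: ∂(Σu_j)/∂x_i = Σα_j − 1 = 3 > 0, so everyone contributes w_i; X^SO = 30, W^SO = 30 + 3·30 = 120.
Deadweight loss = 30.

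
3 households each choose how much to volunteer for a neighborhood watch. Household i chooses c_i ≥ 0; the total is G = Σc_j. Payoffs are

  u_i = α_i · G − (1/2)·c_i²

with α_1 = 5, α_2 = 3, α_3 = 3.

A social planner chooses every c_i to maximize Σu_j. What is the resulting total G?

Planner FOC: ∂(Σu_j)/∂c_i = (Σα_j) − c_i = 0, so c_i^SO = Σα_j = 11 for every i; G^SO = 33.

33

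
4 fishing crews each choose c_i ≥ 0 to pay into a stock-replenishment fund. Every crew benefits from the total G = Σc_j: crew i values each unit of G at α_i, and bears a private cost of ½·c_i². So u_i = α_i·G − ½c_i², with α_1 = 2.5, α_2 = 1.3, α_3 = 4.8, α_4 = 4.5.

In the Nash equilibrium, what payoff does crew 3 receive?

Crew i's FOC: ∂u_i/∂c_i = α_i − c_i = 0, so c_i* = α_i.
NE contributions = (2.5, 1.3, 4.8, 4.5); G = 13.1.
u_3 = α_3·G − ½·(c_3)² = 4.8·13.1 − ½·4.8² = 51.36.

51.36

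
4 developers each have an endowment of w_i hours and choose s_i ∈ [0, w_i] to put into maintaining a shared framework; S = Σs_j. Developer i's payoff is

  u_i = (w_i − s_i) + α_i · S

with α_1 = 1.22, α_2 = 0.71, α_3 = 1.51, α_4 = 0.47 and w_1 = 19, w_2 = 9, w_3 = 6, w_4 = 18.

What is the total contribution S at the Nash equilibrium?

∂u_i/∂s_i = α_i − 1, so developer i contributes w_i if α_i > 1, else 0.
α_i > 1 for i ∈ {1, 3}; NE contributions (19, 0, 6, 0), S = 25.

25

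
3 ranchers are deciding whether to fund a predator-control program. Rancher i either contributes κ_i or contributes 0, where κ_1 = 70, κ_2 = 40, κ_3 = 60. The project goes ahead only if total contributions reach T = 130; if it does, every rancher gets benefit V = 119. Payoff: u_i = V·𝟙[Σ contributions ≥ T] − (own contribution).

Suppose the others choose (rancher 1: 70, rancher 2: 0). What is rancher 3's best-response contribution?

Others' total = 70. Contributing 60 brings total to 130 ≥ 130: gain V − κ_3 = 59.
Best response: 60.

60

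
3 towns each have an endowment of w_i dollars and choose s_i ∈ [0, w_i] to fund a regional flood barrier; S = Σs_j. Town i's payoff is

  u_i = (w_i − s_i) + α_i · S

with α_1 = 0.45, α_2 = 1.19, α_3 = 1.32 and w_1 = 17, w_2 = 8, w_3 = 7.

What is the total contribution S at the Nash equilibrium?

15

∂u_i/∂s_i = α_i − 1, so town i contributes w_i if α_i > 1, else 0.
α_i > 1 for i ∈ {2, 3}; NE contributions (0, 8, 7), S = 15.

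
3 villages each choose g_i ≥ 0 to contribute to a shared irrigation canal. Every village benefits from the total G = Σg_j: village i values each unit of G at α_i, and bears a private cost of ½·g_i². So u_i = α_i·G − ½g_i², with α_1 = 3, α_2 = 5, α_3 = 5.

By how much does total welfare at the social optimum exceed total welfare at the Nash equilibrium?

114

Village i's FOC: ∂u_i/∂g_i = α_i − g_i = 0, so g_i* = α_i.
NE contributions = (3, 5, 5); G = 13.
W^NE = (Σα)·G − ½Σα_i² = 13² − ½·59 = 139.5.
Planner sets g_i = Σα_j = 13 for every i, so G^SO = 3·13 = 39.
W^SO = (Σα)·G^SO − ½·3·(Σα)² = (3/2)·13² = 253.5.
Deadweight loss = W^SO − W^NE = 114.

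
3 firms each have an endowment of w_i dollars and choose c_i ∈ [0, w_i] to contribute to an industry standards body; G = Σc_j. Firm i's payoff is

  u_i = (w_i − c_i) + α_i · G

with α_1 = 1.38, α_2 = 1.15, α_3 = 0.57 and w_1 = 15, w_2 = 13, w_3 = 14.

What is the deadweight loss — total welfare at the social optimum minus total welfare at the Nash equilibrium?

29.4

∂u_i/∂c_i = α_i − 1, so firm i contributes w_i if α_i > 1, else 0.
α_i > 1 for i ∈ {1, 2}; NE contributions (15, 13, 0), G = 28.
W^NE = Σw_i − G^NE + (Σα_i)·G^NE = 42 + 2.1·28 = 100.8.
Planner: ∂(Σu_j)/∂c_i = Σα_j − 1 = 2.1 > 0, so everyone contributes w_i; G^SO = 42, W^SO = 42 + 2.1·42 = 130.2.
Deadweight loss = 29.4.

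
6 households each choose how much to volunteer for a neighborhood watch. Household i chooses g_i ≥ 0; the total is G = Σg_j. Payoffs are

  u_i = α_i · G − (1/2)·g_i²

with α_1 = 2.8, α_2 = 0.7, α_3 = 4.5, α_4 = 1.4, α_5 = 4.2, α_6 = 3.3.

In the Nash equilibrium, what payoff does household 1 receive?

43.4

Household i's FOC: ∂u_i/∂g_i = α_i − g_i = 0, so g_i* = α_i.
NE contributions = (2.8, 0.7, 4.5, 1.4, 4.2, 3.3); G = 16.9.
u_1 = α_1·G − ½·(g_1)² = 2.8·16.9 − ½·2.8² = 43.4.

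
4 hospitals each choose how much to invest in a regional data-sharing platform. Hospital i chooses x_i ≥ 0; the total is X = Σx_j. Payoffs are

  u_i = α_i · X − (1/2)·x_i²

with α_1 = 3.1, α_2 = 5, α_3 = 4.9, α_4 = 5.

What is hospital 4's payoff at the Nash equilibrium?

Hospital i's FOC: ∂u_i/∂x_i = α_i − x_i = 0, so x_i* = α_i.
NE contributions = (3.1, 5, 4.9, 5); X = 18.
u_4 = α_4·X − ½·(x_4)² = 5·18 − ½·5² = 77.5.

77.5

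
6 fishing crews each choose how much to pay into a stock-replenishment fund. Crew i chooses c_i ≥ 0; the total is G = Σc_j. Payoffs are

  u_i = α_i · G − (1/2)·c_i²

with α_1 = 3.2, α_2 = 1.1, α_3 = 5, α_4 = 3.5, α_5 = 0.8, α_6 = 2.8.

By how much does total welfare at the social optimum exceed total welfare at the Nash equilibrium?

Crew i's FOC: ∂u_i/∂c_i = α_i − c_i = 0, so c_i* = α_i.
NE contributions = (3.2, 1.1, 5, 3.5, 0.8, 2.8); G = 16.4.
W^NE = (Σα)·G − ½Σα_i² = 16.4² − ½·57.18 = 240.37.
Planner sets c_i = Σα_j = 16.4 for every i, so G^SO = 6·16.4 = 98.4.
W^SO = (Σα)·G^SO − ½·6·(Σα)² = (6/2)·16.4² = 806.88.
Deadweight loss = W^SO − W^NE = 566.51.

566.51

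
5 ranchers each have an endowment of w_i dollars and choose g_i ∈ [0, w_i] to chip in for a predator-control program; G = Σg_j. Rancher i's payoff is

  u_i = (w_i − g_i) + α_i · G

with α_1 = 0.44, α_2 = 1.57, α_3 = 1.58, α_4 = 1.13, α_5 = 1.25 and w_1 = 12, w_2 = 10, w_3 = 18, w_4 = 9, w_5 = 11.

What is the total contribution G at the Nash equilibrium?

48

∂u_i/∂g_i = α_i − 1, so rancher i contributes w_i if α_i > 1, else 0.
α_i > 1 for i ∈ {2, 3, 4, 5}; NE contributions (0, 10, 18, 9, 11), G = 48.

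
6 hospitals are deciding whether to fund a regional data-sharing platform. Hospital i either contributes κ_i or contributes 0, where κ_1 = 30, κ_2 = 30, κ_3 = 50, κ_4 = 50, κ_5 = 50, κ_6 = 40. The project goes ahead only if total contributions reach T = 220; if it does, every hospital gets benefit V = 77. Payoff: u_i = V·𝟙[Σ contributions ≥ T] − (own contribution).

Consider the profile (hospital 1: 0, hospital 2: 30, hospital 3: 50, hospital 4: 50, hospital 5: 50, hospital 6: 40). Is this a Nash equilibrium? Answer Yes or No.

Total = 220 ≥ 220: provided.
Hospital 1 (pledges 0, payoff 77): pledging 30 → total 250, payoff 47. No gain.
Hospital 2 (pledges 30, payoff 47): dropping to 0 → total 190, payoff 0. No gain.
Hospital 3 (pledges 50, payoff 27): dropping to 0 → total 170, payoff 0. No gain.
Hospital 4 (pledges 50, payoff 27): dropping to 0 → total 170, payoff 0. No gain.
Hospital 5 (pledges 50, payoff 27): dropping to 0 → total 170, payoff 0. No gain.
Hospital 6 (pledges 40, payoff 37): dropping to 0 → total 180, payoff 0. No gain.

Yes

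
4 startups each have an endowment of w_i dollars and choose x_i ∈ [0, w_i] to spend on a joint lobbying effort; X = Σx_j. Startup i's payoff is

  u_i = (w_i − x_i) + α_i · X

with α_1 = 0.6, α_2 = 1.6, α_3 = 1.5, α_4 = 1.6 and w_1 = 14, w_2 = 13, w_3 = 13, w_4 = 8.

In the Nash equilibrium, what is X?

34

∂u_i/∂x_i = α_i − 1, so startup i contributes w_i if α_i > 1, else 0.
α_i > 1 for i ∈ {2, 3, 4}; NE contributions (0, 13, 13, 8), X = 34.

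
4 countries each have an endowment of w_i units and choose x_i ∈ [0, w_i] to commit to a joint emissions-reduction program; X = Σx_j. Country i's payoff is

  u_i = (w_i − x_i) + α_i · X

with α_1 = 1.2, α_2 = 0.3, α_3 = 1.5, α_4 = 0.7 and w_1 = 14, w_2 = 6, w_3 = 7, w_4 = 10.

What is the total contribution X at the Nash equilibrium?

∂u_i/∂x_i = α_i − 1, so country i contributes w_i if α_i > 1, else 0.
α_i > 1 for i ∈ {1, 3}; NE contributions (14, 0, 7, 0), X = 21.

21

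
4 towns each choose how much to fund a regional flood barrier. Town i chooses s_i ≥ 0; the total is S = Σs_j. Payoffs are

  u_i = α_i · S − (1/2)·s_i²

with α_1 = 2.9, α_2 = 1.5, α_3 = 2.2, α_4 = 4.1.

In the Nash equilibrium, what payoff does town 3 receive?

Town i's FOC: ∂u_i/∂s_i = α_i − s_i = 0, so s_i* = α_i.
NE contributions = (2.9, 1.5, 2.2, 4.1); S = 10.7.
u_3 = α_3·S − ½·(s_3)² = 2.2·10.7 − ½·2.2² = 21.12.

21.12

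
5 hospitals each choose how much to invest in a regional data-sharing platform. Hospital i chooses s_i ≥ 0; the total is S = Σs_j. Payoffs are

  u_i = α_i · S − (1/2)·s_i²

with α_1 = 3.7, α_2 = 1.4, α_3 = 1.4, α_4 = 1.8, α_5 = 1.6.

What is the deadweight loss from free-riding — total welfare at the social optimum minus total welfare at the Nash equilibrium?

158.72

Hospital i's FOC: ∂u_i/∂s_i = α_i − s_i = 0, so s_i* = α_i.
NE contributions = (3.7, 1.4, 1.4, 1.8, 1.6); S = 9.9.
W^NE = (Σα)·S − ½Σα_i² = 9.9² − ½·23.41 = 86.305.
Planner sets s_i = Σα_j = 9.9 for every i, so S^SO = 5·9.9 = 49.5.
W^SO = (Σα)·S^SO − ½·5·(Σα)² = (5/2)·9.9² = 245.025.
Deadweight loss = W^SO − W^NE = 158.72.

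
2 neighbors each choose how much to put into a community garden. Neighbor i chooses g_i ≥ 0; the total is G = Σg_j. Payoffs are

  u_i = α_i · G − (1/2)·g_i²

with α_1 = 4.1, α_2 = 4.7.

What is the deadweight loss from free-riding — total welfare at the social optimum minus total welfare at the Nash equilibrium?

19.45

Neighbor i's FOC: ∂u_i/∂g_i = α_i − g_i = 0, so g_i* = α_i.
NE contributions = (4.1, 4.7); G = 8.8.
W^NE = (Σα)·G − ½Σα_i² = 8.8² − ½·38.9 = 57.99.
Planner sets g_i = Σα_j = 8.8 for every i, so G^SO = 2·8.8 = 17.6.
W^SO = (Σα)·G^SO − ½·2·(Σα)² = (2/2)·8.8² = 77.44.
Deadweight loss = W^SO − W^NE = 19.45.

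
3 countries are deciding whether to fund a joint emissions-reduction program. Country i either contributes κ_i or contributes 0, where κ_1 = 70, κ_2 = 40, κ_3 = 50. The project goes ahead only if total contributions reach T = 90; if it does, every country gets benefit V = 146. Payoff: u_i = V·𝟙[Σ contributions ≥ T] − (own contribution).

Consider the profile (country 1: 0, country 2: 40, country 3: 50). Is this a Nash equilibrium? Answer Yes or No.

Yes

Total = 90 ≥ 90: provided.
Country 1 (pledges 0, payoff 146): pledging 70 → total 160, payoff 76. No gain.
Country 2 (pledges 40, payoff 106): dropping to 0 → total 50, payoff 0. No gain.
Country 3 (pledges 50, payoff 96): dropping to 0 → total 40, payoff 0. No gain.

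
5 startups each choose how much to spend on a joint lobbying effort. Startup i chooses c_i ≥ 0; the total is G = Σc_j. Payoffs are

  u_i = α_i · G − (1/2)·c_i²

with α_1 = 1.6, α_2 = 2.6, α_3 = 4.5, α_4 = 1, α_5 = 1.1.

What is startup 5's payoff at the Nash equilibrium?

11.275

Startup i's FOC: ∂u_i/∂c_i = α_i − c_i = 0, so c_i* = α_i.
NE contributions = (1.6, 2.6, 4.5, 1, 1.1); G = 10.8.
u_5 = α_5·G − ½·(c_5)² = 1.1·10.8 − ½·1.1² = 11.275.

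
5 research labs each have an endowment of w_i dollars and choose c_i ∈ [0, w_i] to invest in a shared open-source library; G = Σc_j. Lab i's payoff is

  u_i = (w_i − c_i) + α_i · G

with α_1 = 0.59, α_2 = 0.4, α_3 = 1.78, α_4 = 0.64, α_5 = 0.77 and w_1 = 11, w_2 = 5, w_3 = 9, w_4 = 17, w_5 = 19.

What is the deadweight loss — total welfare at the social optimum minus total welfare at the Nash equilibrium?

165.36

∂u_i/∂c_i = α_i − 1, so lab i contributes w_i if α_i > 1, else 0.
α_i > 1 for i ∈ {3}; NE contributions (0, 0, 9, 0, 0), G = 9.
W^NE = Σw_i − G^NE + (Σα_i)·G^NE = 61 + 3.18·9 = 89.62.
Planner: ∂(Σu_j)/∂c_i = Σα_j − 1 = 3.18 > 0, so everyone contributes w_i; G^SO = 61, W^SO = 61 + 3.18·61 = 254.98.
Deadweight loss = 165.36.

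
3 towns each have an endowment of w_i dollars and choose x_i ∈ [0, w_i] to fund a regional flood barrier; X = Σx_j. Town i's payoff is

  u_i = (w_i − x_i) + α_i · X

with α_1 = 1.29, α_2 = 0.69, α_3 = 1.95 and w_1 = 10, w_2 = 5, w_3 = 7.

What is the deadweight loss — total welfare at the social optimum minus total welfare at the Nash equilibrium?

∂u_i/∂x_i = α_i − 1, so town i contributes w_i if α_i > 1, else 0.
α_i > 1 for i ∈ {1, 3}; NE contributions (10, 0, 7), X = 17.
W^NE = Σw_i − X^NE + (Σα_i)·X^NE = 22 + 2.93·17 = 71.81.
Planner: ∂(Σu_j)/∂x_i = Σα_j − 1 = 2.93 > 0, so everyone contributes w_i; X^SO = 22, W^SO = 22 + 2.93·22 = 86.46.
Deadweight loss = 14.65.

14.65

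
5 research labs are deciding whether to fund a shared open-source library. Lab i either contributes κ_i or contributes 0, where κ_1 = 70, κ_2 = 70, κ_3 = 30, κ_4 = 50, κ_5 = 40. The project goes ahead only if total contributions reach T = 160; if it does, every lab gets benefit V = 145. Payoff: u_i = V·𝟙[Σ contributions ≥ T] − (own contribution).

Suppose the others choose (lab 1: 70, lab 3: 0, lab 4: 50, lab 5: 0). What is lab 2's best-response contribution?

Others' total = 120. Contributing 70 brings total to 190 ≥ 160: gain V − κ_2 = 75.
Best response: 70.

70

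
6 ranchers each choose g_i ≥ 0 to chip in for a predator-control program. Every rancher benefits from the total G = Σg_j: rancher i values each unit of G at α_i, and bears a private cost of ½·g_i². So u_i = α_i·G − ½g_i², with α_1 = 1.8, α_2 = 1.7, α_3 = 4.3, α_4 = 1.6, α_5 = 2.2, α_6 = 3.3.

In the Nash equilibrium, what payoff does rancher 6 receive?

43.725

Rancher i's FOC: ∂u_i/∂g_i = α_i − g_i = 0, so g_i* = α_i.
NE contributions = (1.8, 1.7, 4.3, 1.6, 2.2, 3.3); G = 14.9.
u_6 = α_6·G − ½·(g_6)² = 3.3·14.9 − ½·3.3² = 43.725.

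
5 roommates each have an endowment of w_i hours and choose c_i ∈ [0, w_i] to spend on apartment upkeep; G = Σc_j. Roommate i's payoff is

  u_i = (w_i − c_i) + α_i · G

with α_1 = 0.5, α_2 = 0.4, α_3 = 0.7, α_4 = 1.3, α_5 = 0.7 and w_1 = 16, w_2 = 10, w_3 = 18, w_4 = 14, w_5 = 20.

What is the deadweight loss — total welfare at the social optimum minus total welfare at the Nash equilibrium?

166.4

∂u_i/∂c_i = α_i − 1, so roommate i contributes w_i if α_i > 1, else 0.
α_i > 1 for i ∈ {4}; NE contributions (0, 0, 0, 14, 0), G = 14.
W^NE = Σw_i − G^NE + (Σα_i)·G^NE = 78 + 2.6·14 = 114.4.
Planner: ∂(Σu_j)/∂c_i = Σα_j − 1 = 2.6 > 0, so everyone contributes w_i; G^SO = 78, W^SO = 78 + 2.6·78 = 280.8.
Deadweight loss = 166.4.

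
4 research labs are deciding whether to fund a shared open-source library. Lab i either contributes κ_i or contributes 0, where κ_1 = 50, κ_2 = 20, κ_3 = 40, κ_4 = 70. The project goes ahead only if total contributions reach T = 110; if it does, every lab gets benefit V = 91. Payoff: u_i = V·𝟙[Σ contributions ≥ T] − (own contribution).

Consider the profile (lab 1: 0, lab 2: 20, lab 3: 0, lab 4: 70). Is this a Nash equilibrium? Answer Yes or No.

No

Total = 90 < 110: not provided.
Lab 1 (pledges 0, payoff 0): pledging 50 → total 140, payoff 41. Profitable deviation.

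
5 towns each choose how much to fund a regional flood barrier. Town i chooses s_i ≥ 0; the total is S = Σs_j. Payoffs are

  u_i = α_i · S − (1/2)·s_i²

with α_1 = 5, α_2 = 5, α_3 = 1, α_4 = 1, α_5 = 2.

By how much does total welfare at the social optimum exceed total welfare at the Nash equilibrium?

Town i's FOC: ∂u_i/∂s_i = α_i − s_i = 0, so s_i* = α_i.
NE contributions = (5, 5, 1, 1, 2); S = 14.
W^NE = (Σα)·S − ½Σα_i² = 14² − ½·56 = 168.
Planner sets s_i = Σα_j = 14 for every i, so S^SO = 5·14 = 70.
W^SO = (Σα)·S^SO − ½·5·(Σα)² = (5/2)·14² = 490.
Deadweight loss = W^SO − W^NE = 322.

322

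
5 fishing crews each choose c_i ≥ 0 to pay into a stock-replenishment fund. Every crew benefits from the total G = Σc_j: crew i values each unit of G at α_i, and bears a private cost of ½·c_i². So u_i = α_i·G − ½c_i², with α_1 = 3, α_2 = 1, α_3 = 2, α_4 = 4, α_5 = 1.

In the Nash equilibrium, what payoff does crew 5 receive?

10.5

Crew i's FOC: ∂u_i/∂c_i = α_i − c_i = 0, so c_i* = α_i.
NE contributions = (3, 1, 2, 4, 1); G = 11.
u_5 = α_5·G − ½·(c_5)² = 1·11 − ½·1² = 10.5.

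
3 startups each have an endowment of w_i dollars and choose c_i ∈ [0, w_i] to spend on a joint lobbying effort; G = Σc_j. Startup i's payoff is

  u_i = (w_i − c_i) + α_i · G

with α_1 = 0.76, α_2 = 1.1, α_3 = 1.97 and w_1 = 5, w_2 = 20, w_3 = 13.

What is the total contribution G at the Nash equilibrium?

33

∂u_i/∂c_i = α_i − 1, so startup i contributes w_i if α_i > 1, else 0.
α_i > 1 for i ∈ {2, 3}; NE contributions (0, 20, 13), G = 33.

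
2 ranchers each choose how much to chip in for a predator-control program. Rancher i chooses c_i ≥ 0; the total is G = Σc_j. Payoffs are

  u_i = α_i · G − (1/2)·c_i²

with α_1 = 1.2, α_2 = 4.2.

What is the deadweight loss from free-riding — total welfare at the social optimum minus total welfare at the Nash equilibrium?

9.54

Rancher i's FOC: ∂u_i/∂c_i = α_i − c_i = 0, so c_i* = α_i.
NE contributions = (1.2, 4.2); G = 5.4.
W^NE = (Σα)·G − ½Σα_i² = 5.4² − ½·19.08 = 19.62.
Planner sets c_i = Σα_j = 5.4 for every i, so G^SO = 2·5.4 = 10.8.
W^SO = (Σα)·G^SO − ½·2·(Σα)² = (2/2)·5.4² = 29.16.
Deadweight loss = W^SO − W^NE = 9.54.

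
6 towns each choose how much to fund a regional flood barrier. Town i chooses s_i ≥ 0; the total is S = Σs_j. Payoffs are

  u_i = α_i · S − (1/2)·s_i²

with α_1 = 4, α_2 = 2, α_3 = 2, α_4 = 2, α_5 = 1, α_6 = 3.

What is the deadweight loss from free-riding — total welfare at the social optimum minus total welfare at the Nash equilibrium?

411

Town i's FOC: ∂u_i/∂s_i = α_i − s_i = 0, so s_i* = α_i.
NE contributions = (4, 2, 2, 2, 1, 3); S = 14.
W^NE = (Σα)·S − ½Σα_i² = 14² − ½·38 = 177.
Planner sets s_i = Σα_j = 14 for every i, so S^SO = 6·14 = 84.
W^SO = (Σα)·S^SO − ½·6·(Σα)² = (6/2)·14² = 588.
Deadweight loss = W^SO − W^NE = 411.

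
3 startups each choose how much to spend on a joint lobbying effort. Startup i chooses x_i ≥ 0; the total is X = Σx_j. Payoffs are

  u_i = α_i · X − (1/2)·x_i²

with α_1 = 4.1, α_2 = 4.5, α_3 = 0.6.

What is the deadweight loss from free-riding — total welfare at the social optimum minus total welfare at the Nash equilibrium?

61.03

Startup i's FOC: ∂u_i/∂x_i = α_i − x_i = 0, so x_i* = α_i.
NE contributions = (4.1, 4.5, 0.6); X = 9.2.
W^NE = (Σα)·X − ½Σα_i² = 9.2² − ½·37.42 = 65.93.
Planner sets x_i = Σα_j = 9.2 for every i, so X^SO = 3·9.2 = 27.6.
W^SO = (Σα)·X^SO − ½·3·(Σα)² = (3/2)·9.2² = 126.96.
Deadweight loss = W^SO − W^NE = 61.03.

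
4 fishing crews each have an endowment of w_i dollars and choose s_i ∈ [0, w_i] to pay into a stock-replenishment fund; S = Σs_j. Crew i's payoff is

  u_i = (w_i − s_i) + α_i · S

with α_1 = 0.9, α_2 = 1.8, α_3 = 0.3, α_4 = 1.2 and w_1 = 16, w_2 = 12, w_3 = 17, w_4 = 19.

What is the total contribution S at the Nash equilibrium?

∂u_i/∂s_i = α_i − 1, so crew i contributes w_i if α_i > 1, else 0.
α_i > 1 for i ∈ {2, 4}; NE contributions (0, 12, 0, 19), S = 31.

31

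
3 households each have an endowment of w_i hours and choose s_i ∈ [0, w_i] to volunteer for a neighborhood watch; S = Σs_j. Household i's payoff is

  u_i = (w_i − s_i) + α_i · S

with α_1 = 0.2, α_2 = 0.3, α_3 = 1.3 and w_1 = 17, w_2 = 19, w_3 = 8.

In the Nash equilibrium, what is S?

8

∂u_i/∂s_i = α_i − 1, so household i contributes w_i if α_i > 1, else 0.
α_i > 1 for i ∈ {3}; NE contributions (0, 0, 8), S = 8.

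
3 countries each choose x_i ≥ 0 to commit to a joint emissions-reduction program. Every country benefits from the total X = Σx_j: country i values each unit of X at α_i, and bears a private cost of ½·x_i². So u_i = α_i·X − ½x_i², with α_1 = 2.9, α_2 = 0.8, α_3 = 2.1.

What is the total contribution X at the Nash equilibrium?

5.8

Country i's FOC: ∂u_i/∂x_i = α_i − x_i = 0, so x_i* = α_i.
NE contributions = (2.9, 0.8, 2.1); X = 5.8.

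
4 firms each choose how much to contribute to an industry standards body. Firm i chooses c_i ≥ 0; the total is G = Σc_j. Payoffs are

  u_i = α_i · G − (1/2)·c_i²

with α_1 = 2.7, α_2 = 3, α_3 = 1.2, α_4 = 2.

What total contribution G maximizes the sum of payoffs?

Planner FOC: ∂(Σu_j)/∂c_i = (Σα_j) − c_i = 0, so c_i^SO = Σα_j = 8.9 for every i; G^SO = 35.6.

35.6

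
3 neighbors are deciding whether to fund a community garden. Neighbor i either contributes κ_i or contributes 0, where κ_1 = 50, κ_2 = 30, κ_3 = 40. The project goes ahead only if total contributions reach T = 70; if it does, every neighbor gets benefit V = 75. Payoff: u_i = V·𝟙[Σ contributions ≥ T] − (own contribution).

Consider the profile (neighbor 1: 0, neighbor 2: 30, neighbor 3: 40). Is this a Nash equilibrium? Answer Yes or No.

Yes

Total = 70 ≥ 70: provided.
Neighbor 1 (pledges 0, payoff 75): pledging 50 → total 120, payoff 25. No gain.
Neighbor 2 (pledges 30, payoff 45): dropping to 0 → total 40, payoff 0. No gain.
Neighbor 3 (pledges 40, payoff 35): dropping to 0 → total 30, payoff 0. No gain.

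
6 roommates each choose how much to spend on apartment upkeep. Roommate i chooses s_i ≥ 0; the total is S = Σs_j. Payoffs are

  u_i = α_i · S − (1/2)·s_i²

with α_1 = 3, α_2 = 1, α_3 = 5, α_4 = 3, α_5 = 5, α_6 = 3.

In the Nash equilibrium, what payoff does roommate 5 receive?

Roommate i's FOC: ∂u_i/∂s_i = α_i − s_i = 0, so s_i* = α_i.
NE contributions = (3, 1, 5, 3, 5, 3); S = 20.
u_5 = α_5·S − ½·(s_5)² = 5·20 − ½·5² = 87.5.

87.5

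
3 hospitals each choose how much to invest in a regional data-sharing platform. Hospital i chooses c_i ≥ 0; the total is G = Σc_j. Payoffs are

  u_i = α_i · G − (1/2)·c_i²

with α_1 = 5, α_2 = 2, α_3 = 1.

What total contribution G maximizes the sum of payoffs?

Planner FOC: ∂(Σu_j)/∂c_i = (Σα_j) − c_i = 0, so c_i^SO = Σα_j = 8 for every i; G^SO = 24.

24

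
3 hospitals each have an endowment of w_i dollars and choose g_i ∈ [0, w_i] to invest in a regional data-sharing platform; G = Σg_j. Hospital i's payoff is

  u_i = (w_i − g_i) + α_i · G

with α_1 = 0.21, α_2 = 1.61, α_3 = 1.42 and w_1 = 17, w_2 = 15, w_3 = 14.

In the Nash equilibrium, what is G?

∂u_i/∂g_i = α_i − 1, so hospital i contributes w_i if α_i > 1, else 0.
α_i > 1 for i ∈ {2, 3}; NE contributions (0, 15, 14), G = 29.

29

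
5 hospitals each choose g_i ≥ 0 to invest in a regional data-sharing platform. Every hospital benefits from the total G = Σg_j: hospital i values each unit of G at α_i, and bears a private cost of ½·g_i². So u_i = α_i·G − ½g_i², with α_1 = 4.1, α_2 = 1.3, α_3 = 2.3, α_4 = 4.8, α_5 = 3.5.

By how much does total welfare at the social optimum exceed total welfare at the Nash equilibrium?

413.54

Hospital i's FOC: ∂u_i/∂g_i = α_i − g_i = 0, so g_i* = α_i.
NE contributions = (4.1, 1.3, 2.3, 4.8, 3.5); G = 16.
W^NE = (Σα)·G − ½Σα_i² = 16² − ½·59.08 = 226.46.
Planner sets g_i = Σα_j = 16 for every i, so G^SO = 5·16 = 80.
W^SO = (Σα)·G^SO − ½·5·(Σα)² = (5/2)·16² = 640.
Deadweight loss = W^SO − W^NE = 413.54.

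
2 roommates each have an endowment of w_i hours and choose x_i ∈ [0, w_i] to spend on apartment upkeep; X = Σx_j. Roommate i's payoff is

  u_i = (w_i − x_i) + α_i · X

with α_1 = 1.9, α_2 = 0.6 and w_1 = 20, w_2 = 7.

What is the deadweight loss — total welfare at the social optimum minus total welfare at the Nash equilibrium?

∂u_i/∂x_i = α_i − 1, so roommate i contributes w_i if α_i > 1, else 0.
α_i > 1 for i ∈ {1}; NE contributions (20, 0), X = 20.
W^NE = Σw_i − X^NE + (Σα_i)·X^NE = 27 + 1.5·20 = 57.
Planner: ∂(Σu_j)/∂x_i = Σα_j − 1 = 1.5 > 0, so everyone contributes w_i; X^SO = 27, W^SO = 27 + 1.5·27 = 67.5.
Deadweight loss = 10.5.

10.5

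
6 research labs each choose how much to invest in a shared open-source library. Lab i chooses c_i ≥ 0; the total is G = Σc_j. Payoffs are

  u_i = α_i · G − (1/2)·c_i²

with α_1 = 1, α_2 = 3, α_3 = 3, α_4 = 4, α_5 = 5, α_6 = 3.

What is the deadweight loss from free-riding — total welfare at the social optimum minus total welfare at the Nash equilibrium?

Lab i's FOC: ∂u_i/∂c_i = α_i − c_i = 0, so c_i* = α_i.
NE contributions = (1, 3, 3, 4, 5, 3); G = 19.
W^NE = (Σα)·G − ½Σα_i² = 19² − ½·69 = 326.5.
Planner sets c_i = Σα_j = 19 for every i, so G^SO = 6·19 = 114.
W^SO = (Σα)·G^SO − ½·6·(Σα)² = (6/2)·19² = 1083.
Deadweight loss = W^SO − W^NE = 756.5.

756.5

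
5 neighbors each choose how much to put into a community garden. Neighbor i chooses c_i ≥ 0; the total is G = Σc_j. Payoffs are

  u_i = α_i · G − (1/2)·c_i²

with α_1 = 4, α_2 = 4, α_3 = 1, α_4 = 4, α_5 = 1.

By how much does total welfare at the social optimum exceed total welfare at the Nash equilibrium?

319

Neighbor i's FOC: ∂u_i/∂c_i = α_i − c_i = 0, so c_i* = α_i.
NE contributions = (4, 4, 1, 4, 1); G = 14.
W^NE = (Σα)·G − ½Σα_i² = 14² − ½·50 = 171.
Planner sets c_i = Σα_j = 14 for every i, so G^SO = 5·14 = 70.
W^SO = (Σα)·G^SO − ½·5·(Σα)² = (5/2)·14² = 490.
Deadweight loss = W^SO − W^NE = 319.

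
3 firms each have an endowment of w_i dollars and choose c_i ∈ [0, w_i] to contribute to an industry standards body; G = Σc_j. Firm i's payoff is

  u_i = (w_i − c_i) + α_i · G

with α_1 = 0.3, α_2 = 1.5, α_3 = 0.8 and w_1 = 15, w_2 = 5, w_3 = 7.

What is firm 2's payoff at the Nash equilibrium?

∂u_i/∂c_i = α_i − 1, so firm i contributes w_i if α_i > 1, else 0.
α_i > 1 for i ∈ {2}; NE contributions (0, 5, 0), G = 5.
u_2 = (5 − 5) + 1.5·5 = 7.5.

7.5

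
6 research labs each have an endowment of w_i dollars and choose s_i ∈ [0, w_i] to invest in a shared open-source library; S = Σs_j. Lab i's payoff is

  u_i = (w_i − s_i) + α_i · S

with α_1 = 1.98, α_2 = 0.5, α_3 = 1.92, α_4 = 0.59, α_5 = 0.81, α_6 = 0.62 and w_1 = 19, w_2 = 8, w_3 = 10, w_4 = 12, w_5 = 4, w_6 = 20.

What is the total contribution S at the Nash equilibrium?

29

∂u_i/∂s_i = α_i − 1, so lab i contributes w_i if α_i > 1, else 0.
α_i > 1 for i ∈ {1, 3}; NE contributions (19, 0, 10, 0, 0, 0), S = 29.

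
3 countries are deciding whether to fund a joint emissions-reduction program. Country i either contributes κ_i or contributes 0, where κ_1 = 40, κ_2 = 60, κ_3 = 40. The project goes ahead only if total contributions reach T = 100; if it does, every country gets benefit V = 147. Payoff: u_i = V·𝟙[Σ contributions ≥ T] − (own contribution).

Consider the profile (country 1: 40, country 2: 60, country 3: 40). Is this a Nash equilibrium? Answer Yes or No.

No

Total = 140 ≥ 100: provided.
Country 1 (pledges 40, payoff 107): dropping to 0 → total 100, payoff 147. Profitable deviation.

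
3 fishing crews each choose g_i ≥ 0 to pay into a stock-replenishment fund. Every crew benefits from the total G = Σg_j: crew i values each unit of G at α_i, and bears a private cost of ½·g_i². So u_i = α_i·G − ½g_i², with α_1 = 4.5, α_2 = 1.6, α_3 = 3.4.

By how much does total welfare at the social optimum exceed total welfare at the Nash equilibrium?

62.31

Crew i's FOC: ∂u_i/∂g_i = α_i − g_i = 0, so g_i* = α_i.
NE contributions = (4.5, 1.6, 3.4); G = 9.5.
W^NE = (Σα)·G − ½Σα_i² = 9.5² − ½·34.37 = 73.065.
Planner sets g_i = Σα_j = 9.5 for every i, so G^SO = 3·9.5 = 28.5.
W^SO = (Σα)·G^SO − ½·3·(Σα)² = (3/2)·9.5² = 135.375.
Deadweight loss = W^SO − W^NE = 62.31.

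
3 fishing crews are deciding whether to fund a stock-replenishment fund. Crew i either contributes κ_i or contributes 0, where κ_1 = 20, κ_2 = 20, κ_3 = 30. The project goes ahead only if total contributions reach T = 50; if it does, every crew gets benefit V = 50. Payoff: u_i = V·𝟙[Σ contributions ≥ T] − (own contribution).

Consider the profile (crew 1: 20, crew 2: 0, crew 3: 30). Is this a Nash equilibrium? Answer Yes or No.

Total = 50 ≥ 50: provided.
Crew 1 (pledges 20, payoff 30): dropping to 0 → total 30, payoff 0. No gain.
Crew 2 (pledges 0, payoff 50): pledging 20 → total 70, payoff 30. No gain.
Crew 3 (pledges 30, payoff 20): dropping to 0 → total 20, payoff 0. No gain.

Yes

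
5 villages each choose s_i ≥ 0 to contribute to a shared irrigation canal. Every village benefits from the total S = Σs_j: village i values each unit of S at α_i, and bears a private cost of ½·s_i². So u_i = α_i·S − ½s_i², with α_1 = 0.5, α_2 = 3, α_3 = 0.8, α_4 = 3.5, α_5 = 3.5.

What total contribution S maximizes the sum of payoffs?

56.5

Planner FOC: ∂(Σu_j)/∂s_i = (Σα_j) − s_i = 0, so s_i^SO = Σα_j = 11.3 for every i; S^SO = 56.5.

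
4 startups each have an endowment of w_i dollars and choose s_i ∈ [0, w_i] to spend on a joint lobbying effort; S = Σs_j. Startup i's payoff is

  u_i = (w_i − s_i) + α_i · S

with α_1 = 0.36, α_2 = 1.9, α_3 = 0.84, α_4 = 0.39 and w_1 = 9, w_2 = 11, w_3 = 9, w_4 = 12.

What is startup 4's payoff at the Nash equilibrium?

∂u_i/∂s_i = α_i − 1, so startup i contributes w_i if α_i > 1, else 0.
α_i > 1 for i ∈ {2}; NE contributions (0, 11, 0, 0), S = 11.
u_4 = (12 − 0) + 0.39·11 = 16.29.

16.29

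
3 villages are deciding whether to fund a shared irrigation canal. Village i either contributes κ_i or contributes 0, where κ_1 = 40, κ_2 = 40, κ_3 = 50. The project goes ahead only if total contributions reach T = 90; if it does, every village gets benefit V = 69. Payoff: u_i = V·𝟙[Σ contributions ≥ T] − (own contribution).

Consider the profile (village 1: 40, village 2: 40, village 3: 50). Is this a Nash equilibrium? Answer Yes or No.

Total = 130 ≥ 90: provided.
Village 1 (pledges 40, payoff 29): dropping to 0 → total 90, payoff 69. Profitable deviation.

No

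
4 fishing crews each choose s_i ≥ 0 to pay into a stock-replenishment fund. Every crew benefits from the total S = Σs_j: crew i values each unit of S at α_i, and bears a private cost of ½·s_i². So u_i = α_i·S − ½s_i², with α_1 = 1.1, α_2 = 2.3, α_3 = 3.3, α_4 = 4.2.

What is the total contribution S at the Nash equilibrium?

Crew i's FOC: ∂u_i/∂s_i = α_i − s_i = 0, so s_i* = α_i.
NE contributions = (1.1, 2.3, 3.3, 4.2); S = 10.9.

10.9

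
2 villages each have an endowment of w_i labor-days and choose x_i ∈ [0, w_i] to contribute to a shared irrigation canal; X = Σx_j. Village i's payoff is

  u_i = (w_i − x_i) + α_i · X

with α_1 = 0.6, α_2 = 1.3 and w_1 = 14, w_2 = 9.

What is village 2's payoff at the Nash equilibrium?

∂u_i/∂x_i = α_i − 1, so village i contributes w_i if α_i > 1, else 0.
α_i > 1 for i ∈ {2}; NE contributions (0, 9), X = 9.
u_2 = (9 − 9) + 1.3·9 = 11.7.

11.7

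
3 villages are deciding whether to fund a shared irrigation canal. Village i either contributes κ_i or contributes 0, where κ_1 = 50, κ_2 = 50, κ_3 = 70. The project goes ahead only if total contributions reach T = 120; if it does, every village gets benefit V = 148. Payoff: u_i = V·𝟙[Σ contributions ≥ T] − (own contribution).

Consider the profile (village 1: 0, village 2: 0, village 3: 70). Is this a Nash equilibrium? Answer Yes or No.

No

Total = 70 < 120: not provided.
Village 1 (pledges 0, payoff 0): pledging 50 → total 120, payoff 98. Profitable deviation.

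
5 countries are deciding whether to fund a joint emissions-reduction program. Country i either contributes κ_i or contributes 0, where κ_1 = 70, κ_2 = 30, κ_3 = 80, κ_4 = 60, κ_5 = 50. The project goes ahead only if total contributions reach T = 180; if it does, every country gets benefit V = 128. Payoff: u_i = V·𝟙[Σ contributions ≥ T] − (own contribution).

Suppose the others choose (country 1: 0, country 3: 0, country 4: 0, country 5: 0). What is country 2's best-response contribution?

0

Others' total = 0. Even contributing 30 gives 30 < 180: no benefit either way.
Best response: 0.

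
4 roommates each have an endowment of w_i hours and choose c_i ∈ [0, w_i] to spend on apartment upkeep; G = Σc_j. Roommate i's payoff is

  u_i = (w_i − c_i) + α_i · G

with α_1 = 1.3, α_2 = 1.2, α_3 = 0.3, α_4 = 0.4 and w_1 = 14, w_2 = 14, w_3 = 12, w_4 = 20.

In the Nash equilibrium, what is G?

∂u_i/∂c_i = α_i − 1, so roommate i contributes w_i if α_i > 1, else 0.
α_i > 1 for i ∈ {1, 2}; NE contributions (14, 14, 0, 0), G = 28.

28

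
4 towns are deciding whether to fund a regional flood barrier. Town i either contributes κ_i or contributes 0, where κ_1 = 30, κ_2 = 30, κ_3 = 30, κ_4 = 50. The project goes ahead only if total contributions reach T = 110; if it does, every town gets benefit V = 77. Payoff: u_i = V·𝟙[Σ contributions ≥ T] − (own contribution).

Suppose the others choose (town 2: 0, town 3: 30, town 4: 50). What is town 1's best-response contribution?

30

Others' total = 80. Contributing 30 brings total to 110 ≥ 110: gain V − κ_1 = 47.
Best response: 30.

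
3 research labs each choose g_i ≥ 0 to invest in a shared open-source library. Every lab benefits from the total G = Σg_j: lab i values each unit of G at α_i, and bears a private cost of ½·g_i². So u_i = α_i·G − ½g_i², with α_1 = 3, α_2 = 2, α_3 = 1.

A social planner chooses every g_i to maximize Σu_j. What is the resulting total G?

Planner FOC: ∂(Σu_j)/∂g_i = (Σα_j) − g_i = 0, so g_i^SO = Σα_j = 6 for every i; G^SO = 18.

18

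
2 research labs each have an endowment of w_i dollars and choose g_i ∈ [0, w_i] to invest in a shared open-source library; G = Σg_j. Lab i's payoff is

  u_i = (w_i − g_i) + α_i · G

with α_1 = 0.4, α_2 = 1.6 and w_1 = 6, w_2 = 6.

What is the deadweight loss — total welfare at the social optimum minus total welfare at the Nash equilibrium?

∂u_i/∂g_i = α_i − 1, so lab i contributes w_i if α_i > 1, else 0.
α_i > 1 for i ∈ {2}; NE contributions (0, 6), G = 6.
W^NE = Σw_i − G^NE + (Σα_i)·G^NE = 12 + 1·6 = 18.
Planner: ∂(Σu_j)/∂g_i = Σα_j − 1 = 1 > 0, so everyone contributes w_i; G^SO = 12, W^SO = 12 + 1·12 = 24.
Deadweight loss = 6.

6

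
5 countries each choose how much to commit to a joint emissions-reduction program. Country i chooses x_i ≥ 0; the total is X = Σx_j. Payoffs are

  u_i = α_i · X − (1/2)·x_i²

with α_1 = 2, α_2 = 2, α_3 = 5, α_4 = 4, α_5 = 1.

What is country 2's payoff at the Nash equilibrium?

26

Country i's FOC: ∂u_i/∂x_i = α_i − x_i = 0, so x_i* = α_i.
NE contributions = (2, 2, 5, 4, 1); X = 14.
u_2 = α_2·X − ½·(x_2)² = 2·14 − ½·2² = 26.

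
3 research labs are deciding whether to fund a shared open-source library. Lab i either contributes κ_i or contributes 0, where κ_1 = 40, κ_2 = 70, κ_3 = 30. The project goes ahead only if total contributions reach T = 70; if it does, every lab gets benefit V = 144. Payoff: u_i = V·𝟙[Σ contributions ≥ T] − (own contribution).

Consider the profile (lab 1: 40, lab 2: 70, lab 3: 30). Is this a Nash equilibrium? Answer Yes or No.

No

Total = 140 ≥ 70: provided.
Lab 1 (pledges 40, payoff 104): dropping to 0 → total 100, payoff 144. Profitable deviation.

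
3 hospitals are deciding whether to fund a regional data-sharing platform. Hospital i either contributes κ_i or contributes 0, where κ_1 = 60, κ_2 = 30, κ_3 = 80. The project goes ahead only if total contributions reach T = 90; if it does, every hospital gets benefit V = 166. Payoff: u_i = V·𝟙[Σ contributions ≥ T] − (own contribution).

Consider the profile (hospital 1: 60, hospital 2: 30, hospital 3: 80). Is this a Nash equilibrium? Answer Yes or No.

Total = 170 ≥ 90: provided.
Hospital 1 (pledges 60, payoff 106): dropping to 0 → total 110, payoff 166. Profitable deviation.

No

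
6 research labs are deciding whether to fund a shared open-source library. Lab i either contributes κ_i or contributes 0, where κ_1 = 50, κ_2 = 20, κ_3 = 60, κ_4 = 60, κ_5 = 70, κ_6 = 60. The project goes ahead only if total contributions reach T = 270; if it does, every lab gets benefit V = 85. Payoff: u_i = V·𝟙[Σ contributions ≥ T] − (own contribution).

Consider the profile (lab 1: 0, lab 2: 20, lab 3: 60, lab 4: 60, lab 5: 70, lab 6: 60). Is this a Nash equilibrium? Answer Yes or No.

Total = 270 ≥ 270: provided.
Lab 1 (pledges 0, payoff 85): pledging 50 → total 320, payoff 35. No gain.
Lab 2 (pledges 20, payoff 65): dropping to 0 → total 250, payoff 0. No gain.
Lab 3 (pledges 60, payoff 25): dropping to 0 → total 210, payoff 0. No gain.
Lab 4 (pledges 60, payoff 25): dropping to 0 → total 210, payoff 0. No gain.
Lab 5 (pledges 70, payoff 15): dropping to 0 → total 200, payoff 0. No gain.
Lab 6 (pledges 60, payoff 25): dropping to 0 → total 210, payoff 0. No gain.

Yes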